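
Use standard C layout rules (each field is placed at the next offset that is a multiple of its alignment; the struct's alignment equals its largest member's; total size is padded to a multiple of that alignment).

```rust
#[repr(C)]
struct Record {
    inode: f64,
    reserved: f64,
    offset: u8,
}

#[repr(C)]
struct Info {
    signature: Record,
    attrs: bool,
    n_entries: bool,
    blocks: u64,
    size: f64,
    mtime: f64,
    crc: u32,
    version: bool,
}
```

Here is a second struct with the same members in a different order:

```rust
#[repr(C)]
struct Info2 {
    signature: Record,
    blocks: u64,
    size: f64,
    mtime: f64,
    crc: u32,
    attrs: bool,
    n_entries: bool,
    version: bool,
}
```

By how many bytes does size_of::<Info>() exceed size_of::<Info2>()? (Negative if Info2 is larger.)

Record: inode at 0 (size 8, align 8) → ends 8; reserved at 8 (size 8, align 8) → ends 16; offset at 16 (size 1, align 1) → ends 17; tail pad 7 to reach multiple of 8; total 24 bytes, alignment 8
signature at 0 (size 24, align 8) → ends 24
attrs at 24 (size 1, align 1) → ends 25
n_entries at 25 (size 1, align 1) → ends 26
pad 6 to align 8 for blocks
blocks at 32 (size 8, align 8) → ends 40
size at 40 (size 8, align 8) → ends 48
mtime at 48 (size 8, align 8) → ends 56
crc at 56 (size 4, align 4) → ends 60
version at 60 (size 1, align 1) → ends 61
tail pad 3 to reach multiple of 8
total 64 bytes, alignment 8
— Info2 —
signature at 0 (size 24, align 8) → ends 24
blocks at 24 (size 8, align 8) → ends 32
size at 32 (size 8, align 8) → ends 40
mtime at 40 (size 8, align 8) → ends 48
crc at 48 (size 4, align 4) → ends 52
attrs at 52 (size 1, align 1) → ends 53
n_entries at 53 (size 1, align 1) → ends 54
version at 54 (size 1, align 1) → ends 55
tail pad 1 to reach multiple of 8
total 56 bytes, alignment 8
64 − 56 = 8

8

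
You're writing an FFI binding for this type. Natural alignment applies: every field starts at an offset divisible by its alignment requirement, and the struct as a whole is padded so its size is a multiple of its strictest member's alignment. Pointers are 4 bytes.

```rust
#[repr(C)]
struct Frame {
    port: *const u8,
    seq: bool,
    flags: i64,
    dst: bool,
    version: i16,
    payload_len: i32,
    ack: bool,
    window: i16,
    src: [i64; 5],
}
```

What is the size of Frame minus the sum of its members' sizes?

9

@0: port [4B, align 4] → 4
@4: seq [1B, align 1] → 5
+3 pad (align 8)
@8: flags [8B, align 8] → 16
@16: dst [1B, align 1] → 17
+1 pad (align 2)
@18: version [2B, align 2] → 20
@20: payload_len [4B, align 4] → 24
@24: ack [1B, align 1] → 25
+1 pad (align 2)
@26: window [2B, align 2] → 28
+4 pad (align 8)
@32: src [40B, align 8] → 72
size 72, align 8
data bytes 63, size 72 → padding 9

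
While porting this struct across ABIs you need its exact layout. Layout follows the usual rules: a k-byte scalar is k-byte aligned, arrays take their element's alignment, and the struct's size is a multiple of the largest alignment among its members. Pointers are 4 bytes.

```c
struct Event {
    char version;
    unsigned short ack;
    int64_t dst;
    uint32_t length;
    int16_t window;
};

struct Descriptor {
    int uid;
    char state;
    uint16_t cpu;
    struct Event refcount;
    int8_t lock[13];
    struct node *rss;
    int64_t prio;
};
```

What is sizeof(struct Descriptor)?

Event: version at 0 (size 1, align 1) → ends 1; pad 1 to align 2 for ack; ack at 2 (size 2, align 2) → ends 4; pad 4 to align 8 for dst; dst at 8 (size 8, align 8) → ends 16; length at 16 (size 4, align 4) → ends 20; window at 20 (size 2, align 2) → ends 22; tail pad 2 to reach multiple of 8; total 24 bytes, alignment 8
uid at 0 (size 4, align 4) → ends 4
state at 4 (size 1, align 1) → ends 5
pad 1 to align 2 for cpu
cpu at 6 (size 2, align 2) → ends 8
refcount at 8 (size 24, align 8) → ends 32
lock at 32 (size 13, align 1) → ends 45
pad 3 to align 4 for rss
rss at 48 (size 4, align 4) → ends 52
pad 4 to align 8 for prio
prio at 56 (size 8, align 8) → ends 64
total 64 bytes, alignment 8

64 bytes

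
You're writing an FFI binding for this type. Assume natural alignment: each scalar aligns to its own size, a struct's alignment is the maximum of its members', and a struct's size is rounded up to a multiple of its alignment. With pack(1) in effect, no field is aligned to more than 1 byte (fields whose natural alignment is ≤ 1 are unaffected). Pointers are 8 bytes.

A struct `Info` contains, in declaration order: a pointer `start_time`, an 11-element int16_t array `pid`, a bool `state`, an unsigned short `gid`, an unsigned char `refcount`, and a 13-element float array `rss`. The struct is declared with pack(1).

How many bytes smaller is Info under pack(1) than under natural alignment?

natural layout:
  0..8  start_time  (8B, 8-aligned)
  8..30  pid  (22B, 2-aligned)
  30..31  state  (1B, 1-aligned)
  31..32  -- padding (1B)
  32..34  gid  (2B, 2-aligned)
  34..35  refcount  (1B, 1-aligned)
  35..36  -- padding (1B)
  36..88  rss  (52B, 4-aligned)
  sizeof = 88, alignof = 8
packed(1) layout:
  0..8  start_time  (8B, 1-aligned)
  8..30  pid  (22B, 1-aligned)
  30..31  state  (1B, 1-aligned)
  31..33  gid  (2B, 1-aligned)
  33..34  refcount  (1B, 1-aligned)
  34..86  rss  (52B, 1-aligned)
  sizeof = 86, alignof = 1
88 − 86 = 2

2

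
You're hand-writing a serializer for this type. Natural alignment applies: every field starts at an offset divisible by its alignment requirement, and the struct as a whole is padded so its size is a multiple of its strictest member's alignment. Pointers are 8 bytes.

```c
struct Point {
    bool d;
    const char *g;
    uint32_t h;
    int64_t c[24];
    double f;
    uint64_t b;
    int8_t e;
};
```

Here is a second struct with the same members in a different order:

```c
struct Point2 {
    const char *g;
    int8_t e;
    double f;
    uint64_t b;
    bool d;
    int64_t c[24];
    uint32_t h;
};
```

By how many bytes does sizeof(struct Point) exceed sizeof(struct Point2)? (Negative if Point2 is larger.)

0

d at 0 (size 1, align 1) → ends 1
pad 7 to align 8 for g
g at 8 (size 8, align 8) → ends 16
h at 16 (size 4, align 4) → ends 20
pad 4 to align 8 for c
c at 24 (size 192, align 8) → ends 216
f at 216 (size 8, align 8) → ends 224
b at 224 (size 8, align 8) → ends 232
e at 232 (size 1, align 1) → ends 233
tail pad 7 to reach multiple of 8
total 240 bytes, alignment 8
— Point2 —
g at 0 (size 8, align 8) → ends 8
e at 8 (size 1, align 1) → ends 9
pad 7 to align 8 for f
f at 16 (size 8, align 8) → ends 24
b at 24 (size 8, align 8) → ends 32
d at 32 (size 1, align 1) → ends 33
pad 7 to align 8 for c
c at 40 (size 192, align 8) → ends 232
h at 232 (size 4, align 4) → ends 236
tail pad 4 to reach multiple of 8
total 240 bytes, alignment 8
240 − 240 = 0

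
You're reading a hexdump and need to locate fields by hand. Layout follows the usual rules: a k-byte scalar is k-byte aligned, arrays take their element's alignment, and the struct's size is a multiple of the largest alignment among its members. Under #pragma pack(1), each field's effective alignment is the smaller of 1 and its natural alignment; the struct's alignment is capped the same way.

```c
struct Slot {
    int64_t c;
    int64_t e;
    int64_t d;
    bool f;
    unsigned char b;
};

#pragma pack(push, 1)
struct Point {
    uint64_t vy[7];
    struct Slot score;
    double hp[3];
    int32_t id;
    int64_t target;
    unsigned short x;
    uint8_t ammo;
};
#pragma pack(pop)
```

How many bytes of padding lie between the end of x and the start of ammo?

0

Slot: c at 0 (size 8, align 8) → ends 8; e at 8 (size 8, align 8) → ends 16; d at 16 (size 8, align 8) → ends 24; f at 24 (size 1, align 1) → ends 25; b at 25 (size 1, align 1) → ends 26; tail pad 6 to reach multiple of 8; total 32 bytes, alignment 8
vy at 0 (size 56, align 1) → ends 56
score at 56 (size 32, align 1) → ends 88
hp at 88 (size 24, align 1) → ends 112
id at 112 (size 4, align 1) → ends 116
target at 116 (size 8, align 1) → ends 124
x at 124 (size 2, align 1) → ends 126
ammo at 126 (size 1, align 1) → ends 127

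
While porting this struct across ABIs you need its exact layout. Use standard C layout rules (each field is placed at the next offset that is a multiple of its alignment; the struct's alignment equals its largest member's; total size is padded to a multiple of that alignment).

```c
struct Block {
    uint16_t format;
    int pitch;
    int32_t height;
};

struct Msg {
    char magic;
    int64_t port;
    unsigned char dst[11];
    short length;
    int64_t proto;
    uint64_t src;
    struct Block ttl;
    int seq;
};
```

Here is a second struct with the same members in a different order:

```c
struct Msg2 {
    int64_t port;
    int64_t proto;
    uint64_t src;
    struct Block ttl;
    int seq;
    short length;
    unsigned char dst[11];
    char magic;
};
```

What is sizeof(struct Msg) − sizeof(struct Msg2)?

Block: @0: format [2B, align 2] → 2; +2 pad (align 4); @4: pitch [4B, align 4] → 8; @8: height [4B, align 4] → 12; size 12, align 4
@0: magic [1B, align 1] → 1
+7 pad (align 8)
@8: port [8B, align 8] → 16
@16: dst [11B, align 1] → 27
+1 pad (align 2)
@28: length [2B, align 2] → 30
+2 pad (align 8)
@32: proto [8B, align 8] → 40
@40: src [8B, align 8] → 48
@48: ttl [12B, align 4] → 60
@60: seq [4B, align 4] → 64
size 64, align 8
— Msg2 —
@0: port [8B, align 8] → 8
@8: proto [8B, align 8] → 16
@16: src [8B, align 8] → 24
@24: ttl [12B, align 4] → 36
@36: seq [4B, align 4] → 40
@40: length [2B, align 2] → 42
@42: dst [11B, align 1] → 53
@53: magic [1B, align 1] → 54
+2 tail pad (align 8)
size 56, align 8
64 − 56 = 8

8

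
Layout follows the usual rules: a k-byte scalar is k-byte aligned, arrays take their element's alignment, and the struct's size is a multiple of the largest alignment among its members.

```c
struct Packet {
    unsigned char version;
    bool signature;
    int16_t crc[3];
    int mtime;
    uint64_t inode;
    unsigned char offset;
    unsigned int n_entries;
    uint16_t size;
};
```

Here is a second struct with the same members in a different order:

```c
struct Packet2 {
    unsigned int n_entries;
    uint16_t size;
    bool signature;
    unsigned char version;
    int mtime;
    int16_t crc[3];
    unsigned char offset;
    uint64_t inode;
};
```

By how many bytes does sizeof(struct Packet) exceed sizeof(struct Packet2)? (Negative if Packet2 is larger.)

8

@0: version [1B, align 1] → 1
@1: signature [1B, align 1] → 2
@2: crc [6B, align 2] → 8
@8: mtime [4B, align 4] → 12
+4 pad (align 8)
@16: inode [8B, align 8] → 24
@24: offset [1B, align 1] → 25
+3 pad (align 4)
@28: n_entries [4B, align 4] → 32
@32: size [2B, align 2] → 34
+6 tail pad (align 8)
size 40, align 8
— Packet2 —
@0: n_entries [4B, align 4] → 4
@4: size [2B, align 2] → 6
@6: signature [1B, align 1] → 7
@7: version [1B, align 1] → 8
@8: mtime [4B, align 4] → 12
@12: crc [6B, align 2] → 18
@18: offset [1B, align 1] → 19
+5 pad (align 8)
@24: inode [8B, align 8] → 32
size 32, align 8
40 − 32 = 8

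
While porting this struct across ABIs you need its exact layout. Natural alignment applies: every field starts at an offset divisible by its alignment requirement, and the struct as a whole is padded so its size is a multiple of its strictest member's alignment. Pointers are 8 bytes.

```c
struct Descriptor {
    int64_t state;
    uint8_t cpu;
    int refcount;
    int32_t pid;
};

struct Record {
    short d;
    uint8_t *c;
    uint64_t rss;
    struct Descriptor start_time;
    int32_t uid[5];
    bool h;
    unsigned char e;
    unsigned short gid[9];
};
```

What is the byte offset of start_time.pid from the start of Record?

40

Descriptor: @0: state [8B, align 8] → 8; @8: cpu [1B, align 1] → 9; +3 pad (align 4); @12: refcount [4B, align 4] → 16; @16: pid [4B, align 4] → 20; +4 tail pad (align 8); size 24, align 8
@0: d [2B, align 2] → 2
+6 pad (align 8)
@8: c [8B, align 8] → 16
@16: rss [8B, align 8] → 24
@24: start_time [24B, align 8] → 48
within Descriptor: pid at 16
24 + 16 = 40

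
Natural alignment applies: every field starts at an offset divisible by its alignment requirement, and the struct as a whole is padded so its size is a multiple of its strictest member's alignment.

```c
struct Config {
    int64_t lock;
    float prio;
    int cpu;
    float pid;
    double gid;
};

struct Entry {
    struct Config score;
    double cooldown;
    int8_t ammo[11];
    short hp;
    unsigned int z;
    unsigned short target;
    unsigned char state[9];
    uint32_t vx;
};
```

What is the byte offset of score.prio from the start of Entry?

Config: 0..8  lock  (8B, 8-aligned); 8..12  prio  (4B, 4-aligned); 12..16  cpu  (4B, 4-aligned); 16..20  pid  (4B, 4-aligned); 20..24  -- padding (4B); 24..32  gid  (8B, 8-aligned); sizeof = 32, alignof = 8
0..32  score  (32B, 8-aligned)
within Config: prio at 8
0 + 8 = 8

8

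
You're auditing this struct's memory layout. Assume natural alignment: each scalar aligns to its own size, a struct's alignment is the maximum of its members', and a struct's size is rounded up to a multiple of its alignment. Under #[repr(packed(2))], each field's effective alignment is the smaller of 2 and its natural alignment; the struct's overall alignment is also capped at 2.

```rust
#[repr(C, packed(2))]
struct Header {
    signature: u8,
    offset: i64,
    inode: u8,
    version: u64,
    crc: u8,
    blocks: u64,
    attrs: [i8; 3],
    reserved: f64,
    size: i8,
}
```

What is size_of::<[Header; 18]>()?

792

0..1  signature  (1B, 1-aligned)
1..2  -- padding (1B)
2..10  offset  (8B, 2-aligned)
10..11  inode  (1B, 1-aligned)
11..12  -- padding (1B)
12..20  version  (8B, 2-aligned)
20..21  crc  (1B, 1-aligned)
21..22  -- padding (1B)
22..30  blocks  (8B, 2-aligned)
30..33  attrs  (3B, 1-aligned)
33..34  -- padding (1B)
34..42  reserved  (8B, 2-aligned)
42..43  size  (1B, 1-aligned)
43..44  -- tail padding (1B)
sizeof = 44, alignof = 2
array of 18: 18 × 44 = 792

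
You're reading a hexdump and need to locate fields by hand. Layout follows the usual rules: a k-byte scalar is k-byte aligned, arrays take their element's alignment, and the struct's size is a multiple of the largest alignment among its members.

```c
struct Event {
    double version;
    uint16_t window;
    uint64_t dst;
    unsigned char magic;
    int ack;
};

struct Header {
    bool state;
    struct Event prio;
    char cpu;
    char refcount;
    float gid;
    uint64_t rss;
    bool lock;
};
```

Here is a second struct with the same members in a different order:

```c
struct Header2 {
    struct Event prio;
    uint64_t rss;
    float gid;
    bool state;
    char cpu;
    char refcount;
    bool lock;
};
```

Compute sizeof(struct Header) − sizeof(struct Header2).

Event: 0..8  version  (8B, 8-aligned); 8..10  window  (2B, 2-aligned); 10..16  -- padding (6B); 16..24  dst  (8B, 8-aligned); 24..25  magic  (1B, 1-aligned); 25..28  -- padding (3B); 28..32  ack  (4B, 4-aligned); sizeof = 32, alignof = 8
0..1  state  (1B, 1-aligned)
1..8  -- padding (7B)
8..40  prio  (32B, 8-aligned)
40..41  cpu  (1B, 1-aligned)
41..42  refcount  (1B, 1-aligned)
42..44  -- padding (2B)
44..48  gid  (4B, 4-aligned)
48..56  rss  (8B, 8-aligned)
56..57  lock  (1B, 1-aligned)
57..64  -- tail padding (7B)
sizeof = 64, alignof = 8
— Header2 —
0..32  prio  (32B, 8-aligned)
32..40  rss  (8B, 8-aligned)
40..44  gid  (4B, 4-aligned)
44..45  state  (1B, 1-aligned)
45..46  cpu  (1B, 1-aligned)
46..47  refcount  (1B, 1-aligned)
47..48  lock  (1B, 1-aligned)
sizeof = 48, alignof = 8
64 − 48 = 16

16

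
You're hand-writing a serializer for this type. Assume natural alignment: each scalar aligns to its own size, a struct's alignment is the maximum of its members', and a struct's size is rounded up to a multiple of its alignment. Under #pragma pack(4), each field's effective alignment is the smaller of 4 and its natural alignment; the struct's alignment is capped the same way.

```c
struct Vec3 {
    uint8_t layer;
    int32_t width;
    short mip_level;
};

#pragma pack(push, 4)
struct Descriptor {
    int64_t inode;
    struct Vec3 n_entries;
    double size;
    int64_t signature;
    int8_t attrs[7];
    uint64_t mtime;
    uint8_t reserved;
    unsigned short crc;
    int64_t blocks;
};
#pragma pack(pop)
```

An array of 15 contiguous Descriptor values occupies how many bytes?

Vec3: layer at 0 (size 1, align 1) → ends 1; pad 3 to align 4 for width; width at 4 (size 4, align 4) → ends 8; mip_level at 8 (size 2, align 2) → ends 10; tail pad 2 to reach multiple of 4; total 12 bytes, alignment 4
inode at 0 (size 8, align 4) → ends 8
n_entries at 8 (size 12, align 4) → ends 20
size at 20 (size 8, align 4) → ends 28
signature at 28 (size 8, align 4) → ends 36
attrs at 36 (size 7, align 1) → ends 43
pad 1 to align 4 for mtime
mtime at 44 (size 8, align 4) → ends 52
reserved at 52 (size 1, align 1) → ends 53
pad 1 to align 2 for crc
crc at 54 (size 2, align 2) → ends 56
blocks at 56 (size 8, align 4) → ends 64
total 64 bytes, alignment 4
array of 15: 15 × 64 = 960

960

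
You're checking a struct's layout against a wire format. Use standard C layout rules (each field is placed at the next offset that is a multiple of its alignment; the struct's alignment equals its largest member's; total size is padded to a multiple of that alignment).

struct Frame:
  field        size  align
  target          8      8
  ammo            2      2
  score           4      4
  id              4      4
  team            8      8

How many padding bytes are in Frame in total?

@0: target [8B, align 8] → 8
@8: ammo [2B, align 2] → 10
+2 pad (align 4)
@12: score [4B, align 4] → 16
@16: id [4B, align 4] → 20
+4 pad (align 8)
@24: team [8B, align 8] → 32
size 32, align 8
data bytes 26, size 32 → padding 6

6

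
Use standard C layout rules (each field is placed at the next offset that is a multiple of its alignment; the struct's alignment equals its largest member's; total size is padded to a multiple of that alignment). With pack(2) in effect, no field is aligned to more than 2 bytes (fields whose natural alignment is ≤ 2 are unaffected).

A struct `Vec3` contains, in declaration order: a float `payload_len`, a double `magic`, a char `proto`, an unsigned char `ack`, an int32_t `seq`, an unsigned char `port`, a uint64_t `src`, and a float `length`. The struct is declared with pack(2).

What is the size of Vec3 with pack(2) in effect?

0..4  payload_len  (4B, 2-aligned)
4..12  magic  (8B, 2-aligned)
12..13  proto  (1B, 1-aligned)
13..14  ack  (1B, 1-aligned)
14..18  seq  (4B, 2-aligned)
18..19  port  (1B, 1-aligned)
19..20  -- padding (1B)
20..28  src  (8B, 2-aligned)
28..32  length  (4B, 2-aligned)
sizeof = 32, alignof = 2

32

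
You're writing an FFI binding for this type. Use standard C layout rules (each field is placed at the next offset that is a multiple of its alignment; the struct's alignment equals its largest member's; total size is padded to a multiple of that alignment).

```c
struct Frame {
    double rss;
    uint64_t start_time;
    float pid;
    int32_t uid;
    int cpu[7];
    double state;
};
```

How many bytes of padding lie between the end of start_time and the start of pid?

@0: rss [8B, align 8] → 8
@8: start_time [8B, align 8] → 16
@16: pid [4B, align 4] → 20

0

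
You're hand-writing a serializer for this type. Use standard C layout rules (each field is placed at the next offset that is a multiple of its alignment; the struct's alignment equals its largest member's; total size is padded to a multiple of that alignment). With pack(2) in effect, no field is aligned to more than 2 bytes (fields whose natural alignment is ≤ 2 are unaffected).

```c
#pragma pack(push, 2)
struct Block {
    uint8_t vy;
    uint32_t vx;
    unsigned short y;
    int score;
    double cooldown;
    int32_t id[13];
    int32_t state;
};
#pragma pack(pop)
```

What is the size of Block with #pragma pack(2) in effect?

76

0..1  vy  (1B, 1-aligned)
1..2  -- padding (1B)
2..6  vx  (4B, 2-aligned)
6..8  y  (2B, 2-aligned)
8..12  score  (4B, 2-aligned)
12..20  cooldown  (8B, 2-aligned)
20..72  id  (52B, 2-aligned)
72..76  state  (4B, 2-aligned)
sizeof = 76, alignof = 2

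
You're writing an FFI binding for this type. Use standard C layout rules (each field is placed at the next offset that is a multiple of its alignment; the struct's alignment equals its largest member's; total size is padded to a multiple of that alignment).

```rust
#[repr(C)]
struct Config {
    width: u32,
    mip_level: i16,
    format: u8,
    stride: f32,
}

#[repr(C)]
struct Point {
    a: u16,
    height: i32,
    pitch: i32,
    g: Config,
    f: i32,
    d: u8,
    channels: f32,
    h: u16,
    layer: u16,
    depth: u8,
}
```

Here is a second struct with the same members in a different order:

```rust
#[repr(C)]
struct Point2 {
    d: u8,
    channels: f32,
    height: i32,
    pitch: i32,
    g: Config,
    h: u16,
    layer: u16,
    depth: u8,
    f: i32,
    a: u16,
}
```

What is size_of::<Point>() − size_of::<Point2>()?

0

Config: @0: width [4B, align 4] → 4; @4: mip_level [2B, align 2] → 6; @6: format [1B, align 1] → 7; +1 pad (align 4); @8: stride [4B, align 4] → 12; size 12, align 4
@0: a [2B, align 2] → 2
+2 pad (align 4)
@4: height [4B, align 4] → 8
@8: pitch [4B, align 4] → 12
@12: g [12B, align 4] → 24
@24: f [4B, align 4] → 28
@28: d [1B, align 1] → 29
+3 pad (align 4)
@32: channels [4B, align 4] → 36
@36: h [2B, align 2] → 38
@38: layer [2B, align 2] → 40
@40: depth [1B, align 1] → 41
+3 tail pad (align 4)
size 44, align 4
— Point2 —
@0: d [1B, align 1] → 1
+3 pad (align 4)
@4: channels [4B, align 4] → 8
@8: height [4B, align 4] → 12
@12: pitch [4B, align 4] → 16
@16: g [12B, align 4] → 28
@28: h [2B, align 2] → 30
@30: layer [2B, align 2] → 32
@32: depth [1B, align 1] → 33
+3 pad (align 4)
@36: f [4B, align 4] → 40
@40: a [2B, align 2] → 42
+2 tail pad (align 4)
size 44, align 4
44 − 44 = 0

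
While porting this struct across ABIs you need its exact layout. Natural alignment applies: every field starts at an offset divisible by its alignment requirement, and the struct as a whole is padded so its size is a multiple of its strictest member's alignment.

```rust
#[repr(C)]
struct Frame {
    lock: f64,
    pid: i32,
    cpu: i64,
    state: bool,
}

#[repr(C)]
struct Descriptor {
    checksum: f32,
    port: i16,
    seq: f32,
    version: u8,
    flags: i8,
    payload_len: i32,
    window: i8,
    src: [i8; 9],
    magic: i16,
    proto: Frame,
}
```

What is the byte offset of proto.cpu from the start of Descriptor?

Frame: @0: lock [8B, align 8] → 8; @8: pid [4B, align 4] → 12; +4 pad (align 8); @16: cpu [8B, align 8] → 24; @24: state [1B, align 1] → 25; +7 tail pad (align 8); size 32, align 8
@0: checksum [4B, align 4] → 4
@4: port [2B, align 2] → 6
+2 pad (align 4)
@8: seq [4B, align 4] → 12
@12: version [1B, align 1] → 13
@13: flags [1B, align 1] → 14
+2 pad (align 4)
@16: payload_len [4B, align 4] → 20
@20: window [1B, align 1] → 21
@21: src [9B, align 1] → 30
@30: magic [2B, align 2] → 32
@32: proto [32B, align 8] → 64
within Frame: cpu at 16
32 + 16 = 48

48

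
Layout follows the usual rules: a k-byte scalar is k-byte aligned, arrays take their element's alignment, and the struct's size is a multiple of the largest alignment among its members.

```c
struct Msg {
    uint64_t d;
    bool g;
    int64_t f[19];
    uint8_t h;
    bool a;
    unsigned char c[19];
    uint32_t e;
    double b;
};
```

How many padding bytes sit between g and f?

@0: d [8B, align 8] → 8
@8: g [1B, align 1] → 9
+7 pad (align 8)
@16: f [152B, align 8] → 168

7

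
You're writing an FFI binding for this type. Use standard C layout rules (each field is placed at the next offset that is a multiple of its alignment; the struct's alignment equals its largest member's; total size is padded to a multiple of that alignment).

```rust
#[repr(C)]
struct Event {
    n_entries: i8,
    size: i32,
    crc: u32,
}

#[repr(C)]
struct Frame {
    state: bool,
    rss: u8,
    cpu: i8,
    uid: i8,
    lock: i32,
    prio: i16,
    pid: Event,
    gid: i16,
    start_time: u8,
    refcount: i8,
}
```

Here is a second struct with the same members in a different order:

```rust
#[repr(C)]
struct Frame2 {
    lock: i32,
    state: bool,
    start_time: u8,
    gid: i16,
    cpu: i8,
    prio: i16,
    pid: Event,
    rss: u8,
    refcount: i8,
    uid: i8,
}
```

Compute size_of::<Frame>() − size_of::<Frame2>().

0

Event: 0..1  n_entries  (1B, 1-aligned); 1..4  -- padding (3B); 4..8  size  (4B, 4-aligned); 8..12  crc  (4B, 4-aligned); sizeof = 12, alignof = 4
0..1  state  (1B, 1-aligned)
1..2  rss  (1B, 1-aligned)
2..3  cpu  (1B, 1-aligned)
3..4  uid  (1B, 1-aligned)
4..8  lock  (4B, 4-aligned)
8..10  prio  (2B, 2-aligned)
10..12  -- padding (2B)
12..24  pid  (12B, 4-aligned)
24..26  gid  (2B, 2-aligned)
26..27  start_time  (1B, 1-aligned)
27..28  refcount  (1B, 1-aligned)
sizeof = 28, alignof = 4
— Frame2 —
0..4  lock  (4B, 4-aligned)
4..5  state  (1B, 1-aligned)
5..6  start_time  (1B, 1-aligned)
6..8  gid  (2B, 2-aligned)
8..9  cpu  (1B, 1-aligned)
9..10  -- padding (1B)
10..12  prio  (2B, 2-aligned)
12..24  pid  (12B, 4-aligned)
24..25  rss  (1B, 1-aligned)
25..26  refcount  (1B, 1-aligned)
26..27  uid  (1B, 1-aligned)
27..28  -- tail padding (1B)
sizeof = 28, alignof = 4
28 − 28 = 0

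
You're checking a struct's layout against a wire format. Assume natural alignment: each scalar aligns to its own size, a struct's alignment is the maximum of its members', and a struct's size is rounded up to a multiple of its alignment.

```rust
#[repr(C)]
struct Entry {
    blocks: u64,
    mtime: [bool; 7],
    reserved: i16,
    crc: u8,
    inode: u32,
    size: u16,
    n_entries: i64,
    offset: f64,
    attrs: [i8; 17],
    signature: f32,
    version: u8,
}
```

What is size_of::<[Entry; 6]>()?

0..8  blocks  (8B, 8-aligned)
8..15  mtime  (7B, 1-aligned)
15..16  -- padding (1B)
16..18  reserved  (2B, 2-aligned)
18..19  crc  (1B, 1-aligned)
19..20  -- padding (1B)
20..24  inode  (4B, 4-aligned)
24..26  size  (2B, 2-aligned)
26..32  -- padding (6B)
32..40  n_entries  (8B, 8-aligned)
40..48  offset  (8B, 8-aligned)
48..65  attrs  (17B, 1-aligned)
65..68  -- padding (3B)
68..72  signature  (4B, 4-aligned)
72..73  version  (1B, 1-aligned)
73..80  -- tail padding (7B)
sizeof = 80, alignof = 8
array of 6: 6 × 80 = 480

480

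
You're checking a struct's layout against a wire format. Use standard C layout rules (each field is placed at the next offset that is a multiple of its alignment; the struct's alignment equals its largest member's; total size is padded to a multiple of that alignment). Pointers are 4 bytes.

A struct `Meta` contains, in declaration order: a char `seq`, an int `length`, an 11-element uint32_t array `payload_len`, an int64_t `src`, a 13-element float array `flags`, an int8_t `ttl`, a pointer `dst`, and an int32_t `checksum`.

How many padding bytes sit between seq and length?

0..1  seq  (1B, 1-aligned)
1..4  -- padding (3B)
4..8  length  (4B, 4-aligned)

3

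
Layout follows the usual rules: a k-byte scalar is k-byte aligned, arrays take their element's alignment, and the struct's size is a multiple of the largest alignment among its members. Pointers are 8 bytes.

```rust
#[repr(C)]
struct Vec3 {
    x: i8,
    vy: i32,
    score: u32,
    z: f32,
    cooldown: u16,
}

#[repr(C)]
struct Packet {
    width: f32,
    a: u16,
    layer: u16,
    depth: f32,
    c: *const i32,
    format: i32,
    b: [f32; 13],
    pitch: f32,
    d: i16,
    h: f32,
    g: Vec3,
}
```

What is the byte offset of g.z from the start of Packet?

104

Vec3: 0..1  x  (1B, 1-aligned); 1..4  -- padding (3B); 4..8  vy  (4B, 4-aligned); 8..12  score  (4B, 4-aligned); 12..16  z  (4B, 4-aligned); 16..18  cooldown  (2B, 2-aligned); 18..20  -- tail padding (2B); sizeof = 20, alignof = 4
0..4  width  (4B, 4-aligned)
4..6  a  (2B, 2-aligned)
6..8  layer  (2B, 2-aligned)
8..12  depth  (4B, 4-aligned)
12..16  -- padding (4B)
16..24  c  (8B, 8-aligned)
24..28  format  (4B, 4-aligned)
28..80  b  (52B, 4-aligned)
80..84  pitch  (4B, 4-aligned)
84..86  d  (2B, 2-aligned)
86..88  -- padding (2B)
88..92  h  (4B, 4-aligned)
92..112  g  (20B, 4-aligned)
within Vec3: z at 12
92 + 12 = 104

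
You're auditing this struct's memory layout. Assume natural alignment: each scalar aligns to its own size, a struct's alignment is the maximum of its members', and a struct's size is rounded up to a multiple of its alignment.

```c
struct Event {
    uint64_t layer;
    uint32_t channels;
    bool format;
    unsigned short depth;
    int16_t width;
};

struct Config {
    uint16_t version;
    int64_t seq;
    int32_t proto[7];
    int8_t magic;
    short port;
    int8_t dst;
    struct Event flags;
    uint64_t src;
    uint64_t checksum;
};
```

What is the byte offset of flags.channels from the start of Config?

Event: layer at 0 (size 8, align 8) → ends 8; channels at 8 (size 4, align 4) → ends 12; format at 12 (size 1, align 1) → ends 13; pad 1 to align 2 for depth; depth at 14 (size 2, align 2) → ends 16; width at 16 (size 2, align 2) → ends 18; tail pad 6 to reach multiple of 8; total 24 bytes, alignment 8
version at 0 (size 2, align 2) → ends 2
pad 6 to align 8 for seq
seq at 8 (size 8, align 8) → ends 16
proto at 16 (size 28, align 4) → ends 44
magic at 44 (size 1, align 1) → ends 45
pad 1 to align 2 for port
port at 46 (size 2, align 2) → ends 48
dst at 48 (size 1, align 1) → ends 49
pad 7 to align 8 for flags
flags at 56 (size 24, align 8) → ends 80
within Event: channels at 8
56 + 8 = 64

64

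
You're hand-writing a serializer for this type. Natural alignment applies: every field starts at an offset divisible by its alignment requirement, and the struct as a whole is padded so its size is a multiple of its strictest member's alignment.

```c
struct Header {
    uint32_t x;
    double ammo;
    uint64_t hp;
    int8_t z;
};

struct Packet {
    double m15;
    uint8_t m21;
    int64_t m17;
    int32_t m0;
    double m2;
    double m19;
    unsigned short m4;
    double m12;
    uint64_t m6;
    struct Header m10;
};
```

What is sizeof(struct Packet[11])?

Header: 0..4  x  (4B, 4-aligned); 4..8  -- padding (4B); 8..16  ammo  (8B, 8-aligned); 16..24  hp  (8B, 8-aligned); 24..25  z  (1B, 1-aligned); 25..32  -- tail padding (7B); sizeof = 32, alignof = 8
0..8  m15  (8B, 8-aligned)
8..9  m21  (1B, 1-aligned)
9..16  -- padding (7B)
16..24  m17  (8B, 8-aligned)
24..28  m0  (4B, 4-aligned)
28..32  -- padding (4B)
32..40  m2  (8B, 8-aligned)
40..48  m19  (8B, 8-aligned)
48..50  m4  (2B, 2-aligned)
50..56  -- padding (6B)
56..64  m12  (8B, 8-aligned)
64..72  m6  (8B, 8-aligned)
72..104  m10  (32B, 8-aligned)
sizeof = 104, alignof = 8
array of 11: 11 × 104 = 1144

1144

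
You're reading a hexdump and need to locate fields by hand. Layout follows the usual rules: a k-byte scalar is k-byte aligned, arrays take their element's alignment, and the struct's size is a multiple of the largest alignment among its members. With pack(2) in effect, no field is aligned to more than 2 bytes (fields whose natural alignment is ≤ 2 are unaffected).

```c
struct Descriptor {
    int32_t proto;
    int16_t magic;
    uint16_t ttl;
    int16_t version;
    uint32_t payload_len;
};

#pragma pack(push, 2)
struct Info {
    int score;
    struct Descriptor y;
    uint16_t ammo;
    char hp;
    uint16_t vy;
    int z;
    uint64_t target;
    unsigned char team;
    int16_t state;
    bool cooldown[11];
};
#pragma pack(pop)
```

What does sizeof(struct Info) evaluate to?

Descriptor: @0: proto [4B, align 4] → 4; @4: magic [2B, align 2] → 6; @6: ttl [2B, align 2] → 8; @8: version [2B, align 2] → 10; +2 pad (align 4); @12: payload_len [4B, align 4] → 16; size 16, align 4
@0: score [4B, align 2] → 4
@4: y [16B, align 2] → 20
@20: ammo [2B, align 2] → 22
@22: hp [1B, align 1] → 23
+1 pad (align 2)
@24: vy [2B, align 2] → 26
@26: z [4B, align 2] → 30
@30: target [8B, align 2] → 38
@38: team [1B, align 1] → 39
+1 pad (align 2)
@40: state [2B, align 2] → 42
@42: cooldown [11B, align 1] → 53
+1 tail pad (align 2)
size 54, align 2

54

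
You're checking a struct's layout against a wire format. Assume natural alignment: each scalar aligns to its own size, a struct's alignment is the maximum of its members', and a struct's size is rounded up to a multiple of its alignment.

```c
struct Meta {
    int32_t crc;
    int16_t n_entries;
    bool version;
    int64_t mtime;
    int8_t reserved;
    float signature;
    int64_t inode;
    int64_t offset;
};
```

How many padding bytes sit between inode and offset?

0

@0: crc [4B, align 4] → 4
@4: n_entries [2B, align 2] → 6
@6: version [1B, align 1] → 7
+1 pad (align 8)
@8: mtime [8B, align 8] → 16
@16: reserved [1B, align 1] → 17
+3 pad (align 4)
@20: signature [4B, align 4] → 24
@24: inode [8B, align 8] → 32
@32: offset [8B, align 8] → 40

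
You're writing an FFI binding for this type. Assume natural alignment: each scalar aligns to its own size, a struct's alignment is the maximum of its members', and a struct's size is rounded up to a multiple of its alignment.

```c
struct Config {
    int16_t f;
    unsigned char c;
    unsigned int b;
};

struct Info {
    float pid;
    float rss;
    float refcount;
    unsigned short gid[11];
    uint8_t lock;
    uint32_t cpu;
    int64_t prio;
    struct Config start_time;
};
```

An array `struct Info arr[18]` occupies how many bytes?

Config: f at 0 (size 2, align 2) → ends 2; c at 2 (size 1, align 1) → ends 3; pad 1 to align 4 for b; b at 4 (size 4, align 4) → ends 8; total 8 bytes, alignment 4
pid at 0 (size 4, align 4) → ends 4
rss at 4 (size 4, align 4) → ends 8
refcount at 8 (size 4, align 4) → ends 12
gid at 12 (size 22, align 2) → ends 34
lock at 34 (size 1, align 1) → ends 35
pad 1 to align 4 for cpu
cpu at 36 (size 4, align 4) → ends 40
prio at 40 (size 8, align 8) → ends 48
start_time at 48 (size 8, align 4) → ends 56
total 56 bytes, alignment 8
array of 18: 18 × 56 = 1008

1008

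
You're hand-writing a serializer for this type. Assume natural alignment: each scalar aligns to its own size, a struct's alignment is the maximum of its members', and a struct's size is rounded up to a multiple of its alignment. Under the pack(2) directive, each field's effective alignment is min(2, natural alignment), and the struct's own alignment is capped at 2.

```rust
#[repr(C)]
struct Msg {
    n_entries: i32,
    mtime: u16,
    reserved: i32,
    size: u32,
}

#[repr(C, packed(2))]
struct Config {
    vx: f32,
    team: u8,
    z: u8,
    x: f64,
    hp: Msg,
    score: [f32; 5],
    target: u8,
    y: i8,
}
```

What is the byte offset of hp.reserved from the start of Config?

22

Msg: n_entries at 0 (size 4, align 4) → ends 4; mtime at 4 (size 2, align 2) → ends 6; pad 2 to align 4 for reserved; reserved at 8 (size 4, align 4) → ends 12; size at 12 (size 4, align 4) → ends 16; total 16 bytes, alignment 4
vx at 0 (size 4, align 2) → ends 4
team at 4 (size 1, align 1) → ends 5
z at 5 (size 1, align 1) → ends 6
x at 6 (size 8, align 2) → ends 14
hp at 14 (size 16, align 2) → ends 30
within Msg: reserved at 8
14 + 8 = 22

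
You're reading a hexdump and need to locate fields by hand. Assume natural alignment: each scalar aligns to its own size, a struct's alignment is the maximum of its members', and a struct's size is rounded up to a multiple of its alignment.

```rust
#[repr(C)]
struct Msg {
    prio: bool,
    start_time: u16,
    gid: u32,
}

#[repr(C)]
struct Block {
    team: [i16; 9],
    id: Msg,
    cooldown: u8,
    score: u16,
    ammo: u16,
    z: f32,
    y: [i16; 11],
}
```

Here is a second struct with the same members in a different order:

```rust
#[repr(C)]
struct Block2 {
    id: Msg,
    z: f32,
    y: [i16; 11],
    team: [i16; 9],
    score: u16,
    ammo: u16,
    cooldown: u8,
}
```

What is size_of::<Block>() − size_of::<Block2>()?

4

Msg: prio at 0 (size 1, align 1) → ends 1; pad 1 to align 2 for start_time; start_time at 2 (size 2, align 2) → ends 4; gid at 4 (size 4, align 4) → ends 8; total 8 bytes, alignment 4
team at 0 (size 18, align 2) → ends 18
pad 2 to align 4 for id
id at 20 (size 8, align 4) → ends 28
cooldown at 28 (size 1, align 1) → ends 29
pad 1 to align 2 for score
score at 30 (size 2, align 2) → ends 32
ammo at 32 (size 2, align 2) → ends 34
pad 2 to align 4 for z
z at 36 (size 4, align 4) → ends 40
y at 40 (size 22, align 2) → ends 62
tail pad 2 to reach multiple of 4
total 64 bytes, alignment 4
— Block2 —
id at 0 (size 8, align 4) → ends 8
z at 8 (size 4, align 4) → ends 12
y at 12 (size 22, align 2) → ends 34
team at 34 (size 18, align 2) → ends 52
score at 52 (size 2, align 2) → ends 54
ammo at 54 (size 2, align 2) → ends 56
cooldown at 56 (size 1, align 1) → ends 57
tail pad 3 to reach multiple of 4
total 60 bytes, alignment 4
64 − 60 = 4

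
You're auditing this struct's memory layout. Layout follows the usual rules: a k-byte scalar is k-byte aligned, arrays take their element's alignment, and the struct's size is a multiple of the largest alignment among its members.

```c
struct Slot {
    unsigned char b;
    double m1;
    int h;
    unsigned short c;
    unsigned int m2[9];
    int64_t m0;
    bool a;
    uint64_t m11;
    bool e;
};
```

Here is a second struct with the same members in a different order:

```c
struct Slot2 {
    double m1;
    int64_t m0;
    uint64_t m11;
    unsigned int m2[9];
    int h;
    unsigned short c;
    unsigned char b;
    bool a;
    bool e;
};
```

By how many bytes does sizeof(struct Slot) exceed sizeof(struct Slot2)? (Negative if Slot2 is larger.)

24

@0: b [1B, align 1] → 1
+7 pad (align 8)
@8: m1 [8B, align 8] → 16
@16: h [4B, align 4] → 20
@20: c [2B, align 2] → 22
+2 pad (align 4)
@24: m2 [36B, align 4] → 60
+4 pad (align 8)
@64: m0 [8B, align 8] → 72
@72: a [1B, align 1] → 73
+7 pad (align 8)
@80: m11 [8B, align 8] → 88
@88: e [1B, align 1] → 89
+7 tail pad (align 8)
size 96, align 8
— Slot2 —
@0: m1 [8B, align 8] → 8
@8: m0 [8B, align 8] → 16
@16: m11 [8B, align 8] → 24
@24: m2 [36B, align 4] → 60
@60: h [4B, align 4] → 64
@64: c [2B, align 2] → 66
@66: b [1B, align 1] → 67
@67: a [1B, align 1] → 68
@68: e [1B, align 1] → 69
+3 tail pad (align 8)
size 72, align 8
96 − 72 = 24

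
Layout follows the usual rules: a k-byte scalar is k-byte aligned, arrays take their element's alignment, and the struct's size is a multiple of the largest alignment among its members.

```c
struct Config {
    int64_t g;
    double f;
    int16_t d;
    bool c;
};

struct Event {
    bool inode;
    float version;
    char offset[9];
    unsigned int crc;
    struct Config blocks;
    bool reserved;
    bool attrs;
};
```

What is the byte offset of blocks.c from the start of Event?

Config: 0..8  g  (8B, 8-aligned); 8..16  f  (8B, 8-aligned); 16..18  d  (2B, 2-aligned); 18..19  c  (1B, 1-aligned); 19..24  -- tail padding (5B); sizeof = 24, alignof = 8
0..1  inode  (1B, 1-aligned)
1..4  -- padding (3B)
4..8  version  (4B, 4-aligned)
8..17  offset  (9B, 1-aligned)
17..20  -- padding (3B)
20..24  crc  (4B, 4-aligned)
24..48  blocks  (24B, 8-aligned)
within Config: c at 18
24 + 18 = 42

42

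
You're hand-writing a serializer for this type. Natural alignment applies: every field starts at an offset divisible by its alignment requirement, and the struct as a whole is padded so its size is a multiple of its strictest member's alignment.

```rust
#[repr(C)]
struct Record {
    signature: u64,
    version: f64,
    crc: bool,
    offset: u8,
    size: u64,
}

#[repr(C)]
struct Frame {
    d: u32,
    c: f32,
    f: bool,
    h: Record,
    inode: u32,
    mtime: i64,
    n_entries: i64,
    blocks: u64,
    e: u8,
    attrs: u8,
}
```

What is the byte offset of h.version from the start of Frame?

24

Record: signature at 0 (size 8, align 8) → ends 8; version at 8 (size 8, align 8) → ends 16; crc at 16 (size 1, align 1) → ends 17; offset at 17 (size 1, align 1) → ends 18; pad 6 to align 8 for size; size at 24 (size 8, align 8) → ends 32; total 32 bytes, alignment 8
d at 0 (size 4, align 4) → ends 4
c at 4 (size 4, align 4) → ends 8
f at 8 (size 1, align 1) → ends 9
pad 7 to align 8 for h
h at 16 (size 32, align 8) → ends 48
within Record: version at 8
16 + 8 = 24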